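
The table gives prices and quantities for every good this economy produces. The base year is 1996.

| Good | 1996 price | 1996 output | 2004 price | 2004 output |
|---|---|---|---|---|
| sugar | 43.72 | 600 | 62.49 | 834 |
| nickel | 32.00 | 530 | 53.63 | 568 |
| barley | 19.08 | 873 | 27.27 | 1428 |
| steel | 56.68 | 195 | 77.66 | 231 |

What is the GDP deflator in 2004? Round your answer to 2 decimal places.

146.83

Nominal GDP 2004 = 62.49·834 + 53.63·568 + 27.27·1428 + 77.66·231 = 139459.52.
Real GDP 2004 (at 1996 prices) = 43.72·834 + 32.00·568 + 19.08·1428 + 56.68·231 = 94977.80.
Deflator = Nominal/Real × 100 = 139459.52/94977.80 × 100 = 146.834.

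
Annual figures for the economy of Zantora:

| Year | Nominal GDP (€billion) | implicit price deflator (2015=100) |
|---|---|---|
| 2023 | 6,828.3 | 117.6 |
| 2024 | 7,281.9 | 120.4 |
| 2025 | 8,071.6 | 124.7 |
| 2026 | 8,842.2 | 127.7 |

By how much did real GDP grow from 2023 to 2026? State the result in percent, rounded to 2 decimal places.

Real GDP 2023 = 6828.3/1.176 = 5806.38.
Real GDP 2026 = 8842.2/1.277 = 6924.20.
Change = 6924.20/5806.38 − 1 = 0.1925.

19.25%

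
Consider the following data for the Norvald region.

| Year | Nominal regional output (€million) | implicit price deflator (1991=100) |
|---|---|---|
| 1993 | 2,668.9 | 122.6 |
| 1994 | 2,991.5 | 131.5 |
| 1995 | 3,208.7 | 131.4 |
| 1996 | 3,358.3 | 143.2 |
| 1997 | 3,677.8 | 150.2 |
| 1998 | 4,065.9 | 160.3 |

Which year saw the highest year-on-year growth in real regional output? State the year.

1995

1994: real = 2991.5/1.315 = 2274.90; growth vs 1993 (2176.92) = 4.50%.
1995: real = 3208.7/1.314 = 2441.93; growth vs 1994 (2274.90) = 7.34%.
1996: real = 3358.3/1.432 = 2345.18; growth vs 1995 (2441.93) = -3.96%.
1997: real = 3677.8/1.502 = 2448.60; growth vs 1996 (2345.18) = 4.41%.
1998: real = 4065.9/1.603 = 2536.43; growth vs 1997 (2448.60) = 3.59%.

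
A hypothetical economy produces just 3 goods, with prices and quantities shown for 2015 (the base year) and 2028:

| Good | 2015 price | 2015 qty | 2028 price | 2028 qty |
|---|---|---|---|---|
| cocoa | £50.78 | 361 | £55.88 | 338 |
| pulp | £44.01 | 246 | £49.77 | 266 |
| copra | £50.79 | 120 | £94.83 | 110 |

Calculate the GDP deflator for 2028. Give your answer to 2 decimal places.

123.51

Nominal GDP 2028 = 55.88·338 + 49.77·266 + 94.83·110 = 42557.56.
Real GDP 2028 (at 2015 prices) = 50.78·338 + 44.01·266 + 50.79·110 = 34457.20.
Deflator = Nominal/Real × 100 = 42557.56/34457.20 × 100 = 123.508.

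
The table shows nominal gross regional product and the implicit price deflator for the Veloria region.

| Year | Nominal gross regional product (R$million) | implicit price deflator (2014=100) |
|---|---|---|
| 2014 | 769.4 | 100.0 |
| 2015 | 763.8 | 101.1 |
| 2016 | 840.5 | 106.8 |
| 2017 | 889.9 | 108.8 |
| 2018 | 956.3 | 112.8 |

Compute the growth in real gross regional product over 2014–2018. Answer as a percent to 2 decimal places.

Real gross regional product 2014 = 769.4/1.000 = 769.40.
Real gross regional product 2018 = 956.3/1.128 = 847.78.
Change = 847.78/769.40 − 1 = 0.1019.

10.19%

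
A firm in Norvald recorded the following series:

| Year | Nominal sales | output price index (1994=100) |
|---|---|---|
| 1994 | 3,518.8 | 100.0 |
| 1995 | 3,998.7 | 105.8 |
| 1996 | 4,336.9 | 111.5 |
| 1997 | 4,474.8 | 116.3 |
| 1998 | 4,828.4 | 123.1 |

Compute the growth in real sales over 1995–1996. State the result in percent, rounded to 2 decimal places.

2.91%

Real sales 1995 = 3998.7/1.058 = 3779.49.
Real sales 1996 = 4336.9/1.115 = 3889.60.
Change = 3889.60/3779.49 − 1 = 0.0291.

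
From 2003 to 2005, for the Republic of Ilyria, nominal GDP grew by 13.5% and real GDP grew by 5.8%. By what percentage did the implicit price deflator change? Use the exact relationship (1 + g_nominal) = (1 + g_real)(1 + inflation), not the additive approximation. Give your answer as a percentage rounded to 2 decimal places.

(1 + g_nom) = (1 + g_real)(1 + π), so π = 1.1350 / 1.0580 − 1 = 0.07278.

7.28%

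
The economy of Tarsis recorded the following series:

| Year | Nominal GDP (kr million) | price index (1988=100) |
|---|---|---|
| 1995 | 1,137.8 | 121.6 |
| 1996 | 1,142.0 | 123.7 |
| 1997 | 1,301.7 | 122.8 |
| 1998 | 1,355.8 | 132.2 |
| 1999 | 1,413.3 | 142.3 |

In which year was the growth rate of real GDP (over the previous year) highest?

1996: real = 1142.0/1.237 = 923.20; growth vs 1995 (935.69) = -1.33%.
1997: real = 1301.7/1.228 = 1060.02; growth vs 1996 (923.20) = 14.82%.
1998: real = 1355.8/1.322 = 1025.57; growth vs 1997 (1060.02) = -3.25%.
1999: real = 1413.3/1.423 = 993.18; growth vs 1998 (1025.57) = -3.16%.

1997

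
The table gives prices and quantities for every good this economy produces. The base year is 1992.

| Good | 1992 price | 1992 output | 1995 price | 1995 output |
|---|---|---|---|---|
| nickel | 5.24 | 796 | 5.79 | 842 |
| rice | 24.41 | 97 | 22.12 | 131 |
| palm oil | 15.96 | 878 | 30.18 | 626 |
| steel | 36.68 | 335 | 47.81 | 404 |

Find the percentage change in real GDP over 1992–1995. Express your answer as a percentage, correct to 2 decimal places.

-1.28%

Real GDP 1992 = Nominal GDP 1992 = 5.24·796 + 24.41·97 + 15.96·878 + 36.68·335 = 32839.49.
Real GDP 1995 (at 1992 prices) = 5.24·842 + 24.41·131 + 15.96·626 + 36.68·404 = 32419.47.
Real growth = 32419.47/32839.49 − 1 = -0.0128.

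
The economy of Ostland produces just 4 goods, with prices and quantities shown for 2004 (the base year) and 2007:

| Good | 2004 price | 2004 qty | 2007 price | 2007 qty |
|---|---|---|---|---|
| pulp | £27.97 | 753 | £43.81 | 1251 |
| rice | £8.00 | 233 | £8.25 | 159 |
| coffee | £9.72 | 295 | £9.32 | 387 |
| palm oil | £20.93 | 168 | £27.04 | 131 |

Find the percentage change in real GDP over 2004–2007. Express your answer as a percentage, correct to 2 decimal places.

Real GDP 2004 = Nominal GDP 2004 = 27.97·753 + 8.00·233 + 9.72·295 + 20.93·168 = 29309.05.
Real GDP 2007 (at 2004 prices) = 27.97·1251 + 8.00·159 + 9.72·387 + 20.93·131 = 42765.94.
Real growth = 42765.94/29309.05 − 1 = 0.4591.

45.91%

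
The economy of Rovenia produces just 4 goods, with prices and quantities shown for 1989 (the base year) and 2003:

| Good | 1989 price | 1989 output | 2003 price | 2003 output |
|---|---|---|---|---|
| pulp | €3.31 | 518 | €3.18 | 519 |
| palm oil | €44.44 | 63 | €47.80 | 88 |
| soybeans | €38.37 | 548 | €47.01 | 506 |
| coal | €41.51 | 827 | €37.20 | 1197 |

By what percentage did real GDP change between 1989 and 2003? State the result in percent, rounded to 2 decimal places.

24.82%

Real GDP 1989 = Nominal GDP 1989 = 3.31·518 + 44.44·63 + 38.37·548 + 41.51·827 = 59869.83.
Real GDP 2003 (at 1989 prices) = 3.31·519 + 44.44·88 + 38.37·506 + 41.51·1197 = 74731.30.
Real growth = 74731.30/59869.83 − 1 = 0.2482.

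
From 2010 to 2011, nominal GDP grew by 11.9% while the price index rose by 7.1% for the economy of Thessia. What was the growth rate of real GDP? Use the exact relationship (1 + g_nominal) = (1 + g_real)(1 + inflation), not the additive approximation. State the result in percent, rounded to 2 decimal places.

(1 + g_nom) = (1 + g_real)(1 + π), so g_real = 1.1190 / 1.0710 − 1 = 0.04482.

4.48%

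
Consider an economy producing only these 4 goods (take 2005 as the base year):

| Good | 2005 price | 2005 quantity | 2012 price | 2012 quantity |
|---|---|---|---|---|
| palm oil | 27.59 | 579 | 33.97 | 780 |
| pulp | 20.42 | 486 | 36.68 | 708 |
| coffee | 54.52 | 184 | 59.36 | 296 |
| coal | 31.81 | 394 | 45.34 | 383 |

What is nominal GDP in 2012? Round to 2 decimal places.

87401.82

Nominal GDP 2012 = Σ (p_2012 × q_2012) = 33.97·780 + 36.68·708 + 59.36·296 + 45.34·383 = 87401.82.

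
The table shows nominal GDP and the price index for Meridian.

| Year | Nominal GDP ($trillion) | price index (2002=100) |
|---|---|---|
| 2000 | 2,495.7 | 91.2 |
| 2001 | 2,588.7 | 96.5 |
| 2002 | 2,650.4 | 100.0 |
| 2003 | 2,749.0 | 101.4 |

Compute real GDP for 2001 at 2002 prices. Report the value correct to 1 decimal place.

$2,682.6 trillion

Real GDP 2001 = 2588.7 / 0.965 = 2682.59.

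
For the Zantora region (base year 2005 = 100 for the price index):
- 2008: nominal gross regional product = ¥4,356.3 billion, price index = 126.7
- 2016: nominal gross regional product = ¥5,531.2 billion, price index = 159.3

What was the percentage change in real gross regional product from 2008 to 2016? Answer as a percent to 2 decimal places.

0.99%

Real gross regional product 2008 = 4356.3 / 1.267 = 3438.28.
Real gross regional product 2016 = 5531.2 / 1.593 = 3472.19.
Real growth = 3472.19 / 3438.28 − 1 = 0.0099.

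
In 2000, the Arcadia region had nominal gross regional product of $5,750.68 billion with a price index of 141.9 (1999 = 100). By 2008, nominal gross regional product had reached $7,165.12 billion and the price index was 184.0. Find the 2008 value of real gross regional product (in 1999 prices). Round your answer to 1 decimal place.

Real gross regional product = Nominal / (price index/100) = 7165.12 / 1.840 = 3894.09.

$3,894.1 billion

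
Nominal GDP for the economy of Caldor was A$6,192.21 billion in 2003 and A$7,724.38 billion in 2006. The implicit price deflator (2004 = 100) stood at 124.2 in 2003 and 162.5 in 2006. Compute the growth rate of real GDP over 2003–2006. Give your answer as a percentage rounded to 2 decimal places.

Real GDP 2003 = 6192.21 / 1.242 = 4985.68.
Real GDP 2006 = 7724.38 / 1.625 = 4753.46.
Real growth = 4753.46 / 4985.68 − 1 = -0.0466.

-4.66%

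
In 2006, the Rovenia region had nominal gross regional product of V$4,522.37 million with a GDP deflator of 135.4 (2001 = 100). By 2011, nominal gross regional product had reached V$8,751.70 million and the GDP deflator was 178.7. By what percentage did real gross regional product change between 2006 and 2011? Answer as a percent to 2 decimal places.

46.63%

Real gross regional product 2006 = 4522.37 / 1.354 = 3340.01.
Real gross regional product 2011 = 8751.70 / 1.787 = 4897.43.
Real growth = 4897.43 / 3340.01 − 1 = 0.4663.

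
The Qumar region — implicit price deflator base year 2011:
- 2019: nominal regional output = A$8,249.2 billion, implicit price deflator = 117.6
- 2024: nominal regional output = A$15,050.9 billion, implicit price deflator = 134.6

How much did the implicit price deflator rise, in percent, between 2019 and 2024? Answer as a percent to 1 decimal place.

Price-level change = 134.6 / 117.6 − 1 = 0.1446.

14.5%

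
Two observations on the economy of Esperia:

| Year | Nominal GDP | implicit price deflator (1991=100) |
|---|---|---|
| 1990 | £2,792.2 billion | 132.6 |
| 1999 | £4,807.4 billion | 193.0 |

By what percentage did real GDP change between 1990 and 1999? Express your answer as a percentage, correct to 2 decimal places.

18.29%

Deflate each year: 1990 → 2792.2/1.326 = 2105.73; 1999 → 4807.4/1.930 = 2490.88.
So real GDP changed by 2490.88/2105.73 − 1 = 0.1829, i.e. 18.29%.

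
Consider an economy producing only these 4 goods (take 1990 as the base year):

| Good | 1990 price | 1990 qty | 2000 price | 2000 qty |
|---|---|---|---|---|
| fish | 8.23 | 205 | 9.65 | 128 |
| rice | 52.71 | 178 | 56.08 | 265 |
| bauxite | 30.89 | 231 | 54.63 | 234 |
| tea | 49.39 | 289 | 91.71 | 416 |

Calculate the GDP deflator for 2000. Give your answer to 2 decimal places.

156.63

Nominal GDP 2000 = 9.65·128 + 56.08·265 + 54.63·234 + 91.71·416 = 67031.18.
Real GDP 2000 (at 1990 prices) = 8.23·128 + 52.71·265 + 30.89·234 + 49.39·416 = 42796.09.
Deflator = Nominal/Real × 100 = 67031.18/42796.09 × 100 = 156.629.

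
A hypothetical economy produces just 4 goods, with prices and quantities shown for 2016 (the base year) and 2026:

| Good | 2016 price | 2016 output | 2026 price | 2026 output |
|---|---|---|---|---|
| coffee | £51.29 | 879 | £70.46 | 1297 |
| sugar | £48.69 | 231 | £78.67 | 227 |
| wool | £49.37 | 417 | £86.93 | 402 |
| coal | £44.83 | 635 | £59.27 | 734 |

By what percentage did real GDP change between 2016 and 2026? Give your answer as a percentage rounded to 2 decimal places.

23.67%

Real GDP 2016 = Nominal GDP 2016 = 51.29·879 + 48.69·231 + 49.37·417 + 44.83·635 = 105385.64.
Real GDP 2026 (at 2016 prices) = 51.29·1297 + 48.69·227 + 49.37·402 + 44.83·734 = 130327.72.
Real growth = 130327.72/105385.64 − 1 = 0.2367.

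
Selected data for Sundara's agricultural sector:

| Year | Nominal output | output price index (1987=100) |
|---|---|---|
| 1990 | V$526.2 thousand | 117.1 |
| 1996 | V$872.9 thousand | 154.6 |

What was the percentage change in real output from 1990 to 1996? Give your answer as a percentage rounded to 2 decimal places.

Real output 1990 = 526.2 / 1.171 = 449.36.
Real output 1996 = 872.9 / 1.546 = 564.62.
Real growth = 564.62 / 449.36 − 1 = 0.2565.

25.65%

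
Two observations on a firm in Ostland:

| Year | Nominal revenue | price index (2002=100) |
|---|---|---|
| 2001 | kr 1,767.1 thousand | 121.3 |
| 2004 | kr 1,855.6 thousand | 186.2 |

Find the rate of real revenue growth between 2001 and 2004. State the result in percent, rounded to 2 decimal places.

Deflate each year: 2001 → 1767.1/1.213 = 1456.80; 2004 → 1855.6/1.862 = 996.56.
So real revenue changed by 996.56/1456.80 − 1 = -0.3159, i.e. -31.59%.

-31.59%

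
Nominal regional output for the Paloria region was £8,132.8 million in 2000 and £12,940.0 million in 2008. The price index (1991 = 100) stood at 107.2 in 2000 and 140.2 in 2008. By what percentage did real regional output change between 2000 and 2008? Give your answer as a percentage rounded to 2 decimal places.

21.66%

Deflate each year: 2000 → 8132.8/1.072 = 7586.57; 2008 → 12940.0/1.402 = 9229.67.
So real regional output changed by 9229.67/7586.57 − 1 = 0.2166, i.e. 21.66%.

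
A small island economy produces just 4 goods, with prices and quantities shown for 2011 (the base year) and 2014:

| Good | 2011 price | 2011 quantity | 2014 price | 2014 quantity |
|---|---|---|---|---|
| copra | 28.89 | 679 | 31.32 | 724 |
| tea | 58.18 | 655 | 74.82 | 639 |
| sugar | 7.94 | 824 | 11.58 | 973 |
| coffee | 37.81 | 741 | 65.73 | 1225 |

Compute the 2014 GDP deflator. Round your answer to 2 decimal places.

144.71

Nominal GDP 2014 = 31.32·724 + 74.82·639 + 11.58·973 + 65.73·1225 = 162272.25.
Real GDP 2014 (at 2011 prices) = 28.89·724 + 58.18·639 + 7.94·973 + 37.81·1225 = 112136.25.
Deflator = Nominal/Real × 100 = 162272.25/112136.25 × 100 = 144.710.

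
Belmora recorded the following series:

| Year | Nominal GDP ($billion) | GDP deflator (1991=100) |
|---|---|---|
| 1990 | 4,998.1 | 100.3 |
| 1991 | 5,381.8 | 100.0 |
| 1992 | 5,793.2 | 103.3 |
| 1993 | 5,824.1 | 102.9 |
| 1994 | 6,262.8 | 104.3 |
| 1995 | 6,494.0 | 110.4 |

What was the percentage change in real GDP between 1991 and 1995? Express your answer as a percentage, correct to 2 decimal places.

9.30%

Real GDP 1991 = 5381.8/1.000 = 5381.80.
Real GDP 1995 = 6494.0/1.104 = 5882.25.
Change = 5882.25/5381.80 − 1 = 0.0930.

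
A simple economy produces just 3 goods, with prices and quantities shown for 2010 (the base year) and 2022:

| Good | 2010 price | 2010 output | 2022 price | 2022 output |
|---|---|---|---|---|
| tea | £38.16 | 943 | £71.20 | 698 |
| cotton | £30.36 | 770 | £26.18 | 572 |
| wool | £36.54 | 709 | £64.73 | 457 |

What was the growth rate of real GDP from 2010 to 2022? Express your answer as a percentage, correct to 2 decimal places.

-28.81%

Real GDP 2010 = Nominal GDP 2010 = 38.16·943 + 30.36·770 + 36.54·709 = 85268.94.
Real GDP 2022 (at 2010 prices) = 38.16·698 + 30.36·572 + 36.54·457 = 60700.38.
Real growth = 60700.38/85268.94 − 1 = -0.2881.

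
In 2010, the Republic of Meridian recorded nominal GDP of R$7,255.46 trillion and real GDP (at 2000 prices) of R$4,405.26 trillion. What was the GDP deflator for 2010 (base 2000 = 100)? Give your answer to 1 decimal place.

GDP deflator = (Nominal / Real) × 100 = 7255.46 / 4405.26 × 100 = 164.70.

164.7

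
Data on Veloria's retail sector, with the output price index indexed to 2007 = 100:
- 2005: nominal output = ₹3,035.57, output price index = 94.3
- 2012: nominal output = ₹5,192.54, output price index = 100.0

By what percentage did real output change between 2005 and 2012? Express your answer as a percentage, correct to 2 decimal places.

Deflate each year: 2005 → 3035.57/0.943 = 3219.06; 2012 → 5192.54/1.000 = 5192.54.
So real output changed by 5192.54/3219.06 − 1 = 0.6131, i.e. 61.31%.

61.31%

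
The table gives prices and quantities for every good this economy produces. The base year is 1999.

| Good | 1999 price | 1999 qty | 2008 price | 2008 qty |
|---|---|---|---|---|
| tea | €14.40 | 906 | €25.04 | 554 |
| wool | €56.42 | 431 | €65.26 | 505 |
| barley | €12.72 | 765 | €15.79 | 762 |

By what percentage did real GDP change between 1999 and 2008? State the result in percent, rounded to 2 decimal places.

-1.98%

Real GDP 1999 = Nominal GDP 1999 = 14.40·906 + 56.42·431 + 12.72·765 = 47094.22.
Real GDP 2008 (at 1999 prices) = 14.40·554 + 56.42·505 + 12.72·762 = 46162.34.
Real growth = 46162.34/47094.22 − 1 = -0.0198.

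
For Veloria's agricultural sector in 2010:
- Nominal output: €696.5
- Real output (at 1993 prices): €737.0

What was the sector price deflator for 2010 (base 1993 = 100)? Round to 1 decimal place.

sector price deflator = (Nominal / Real) × 100 = 696.5 / 737.0 × 100 = 94.50.

94.5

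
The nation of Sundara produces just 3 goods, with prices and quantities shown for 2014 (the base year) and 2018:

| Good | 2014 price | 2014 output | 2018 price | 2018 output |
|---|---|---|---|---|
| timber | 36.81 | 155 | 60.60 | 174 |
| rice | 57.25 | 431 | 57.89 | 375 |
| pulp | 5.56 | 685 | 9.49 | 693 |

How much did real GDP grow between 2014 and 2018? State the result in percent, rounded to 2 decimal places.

Real GDP 2014 = Nominal GDP 2014 = 36.81·155 + 57.25·431 + 5.56·685 = 34188.90.
Real GDP 2018 (at 2014 prices) = 36.81·174 + 57.25·375 + 5.56·693 = 31726.77.
Real growth = 31726.77/34188.90 − 1 = -0.0720.

-7.20%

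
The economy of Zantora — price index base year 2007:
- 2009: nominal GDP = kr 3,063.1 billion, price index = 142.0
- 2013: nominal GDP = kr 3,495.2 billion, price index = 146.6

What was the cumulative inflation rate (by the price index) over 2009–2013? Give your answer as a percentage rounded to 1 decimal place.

3.2%

Price-level change = 146.6 / 142.0 − 1 = 0.0324.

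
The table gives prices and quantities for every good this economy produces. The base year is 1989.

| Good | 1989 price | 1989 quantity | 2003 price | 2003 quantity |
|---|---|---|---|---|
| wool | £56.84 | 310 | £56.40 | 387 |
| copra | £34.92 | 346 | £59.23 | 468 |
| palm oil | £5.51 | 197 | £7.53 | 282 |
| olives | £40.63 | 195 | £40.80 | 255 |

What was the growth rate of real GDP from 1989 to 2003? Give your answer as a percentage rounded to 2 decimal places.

29.82%

Real GDP 1989 = Nominal GDP 1989 = 56.84·310 + 34.92·346 + 5.51·197 + 40.63·195 = 38711.04.
Real GDP 2003 (at 1989 prices) = 56.84·387 + 34.92·468 + 5.51·282 + 40.63·255 = 50254.11.
Real growth = 50254.11/38711.04 − 1 = 0.2982.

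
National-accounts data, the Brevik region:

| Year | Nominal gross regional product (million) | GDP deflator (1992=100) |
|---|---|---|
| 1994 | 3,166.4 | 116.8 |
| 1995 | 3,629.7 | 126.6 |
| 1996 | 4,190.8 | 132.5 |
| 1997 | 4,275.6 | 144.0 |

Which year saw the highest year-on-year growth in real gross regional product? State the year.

1996

1995: real = 3629.7/1.266 = 2867.06; growth vs 1994 (2710.96) = 5.76%.
1996: real = 4190.8/1.325 = 3162.87; growth vs 1995 (2867.06) = 10.32%.
1997: real = 4275.6/1.440 = 2969.17; growth vs 1996 (3162.87) = -6.12%.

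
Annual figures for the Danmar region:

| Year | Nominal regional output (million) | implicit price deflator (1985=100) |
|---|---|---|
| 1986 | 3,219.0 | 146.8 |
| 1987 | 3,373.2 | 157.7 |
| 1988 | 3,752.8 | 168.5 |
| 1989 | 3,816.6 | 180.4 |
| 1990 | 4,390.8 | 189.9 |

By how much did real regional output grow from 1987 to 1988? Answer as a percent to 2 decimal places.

4.12%

Real regional output 1987 = 3373.2/1.577 = 2139.00.
Real regional output 1988 = 3752.8/1.685 = 2227.18.
Change = 2227.18/2139.00 − 1 = 0.0412.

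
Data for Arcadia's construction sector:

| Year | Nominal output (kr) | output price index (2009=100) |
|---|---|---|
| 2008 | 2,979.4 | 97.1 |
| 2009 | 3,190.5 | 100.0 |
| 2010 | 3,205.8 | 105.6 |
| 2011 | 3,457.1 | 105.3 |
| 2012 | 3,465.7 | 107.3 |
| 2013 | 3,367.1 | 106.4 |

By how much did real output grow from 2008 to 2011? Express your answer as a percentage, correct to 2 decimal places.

Real output 2008 = 2979.4/0.971 = 3068.38.
Real output 2011 = 3457.1/1.053 = 3283.10.
Change = 3283.10/3068.38 − 1 = 0.0700.

7.00%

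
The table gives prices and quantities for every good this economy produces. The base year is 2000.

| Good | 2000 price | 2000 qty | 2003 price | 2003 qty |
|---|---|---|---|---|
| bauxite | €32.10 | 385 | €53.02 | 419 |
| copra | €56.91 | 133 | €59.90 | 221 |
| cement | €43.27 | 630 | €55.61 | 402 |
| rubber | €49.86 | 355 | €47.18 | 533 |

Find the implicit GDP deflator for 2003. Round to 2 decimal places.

118.51

Nominal GDP 2003 = 53.02·419 + 59.90·221 + 55.61·402 + 47.18·533 = 82955.44.
Real GDP 2003 (at 2000 prices) = 32.10·419 + 56.91·221 + 43.27·402 + 49.86·533 = 69996.93.
Deflator = Nominal/Real × 100 = 82955.44/69996.93 × 100 = 118.513.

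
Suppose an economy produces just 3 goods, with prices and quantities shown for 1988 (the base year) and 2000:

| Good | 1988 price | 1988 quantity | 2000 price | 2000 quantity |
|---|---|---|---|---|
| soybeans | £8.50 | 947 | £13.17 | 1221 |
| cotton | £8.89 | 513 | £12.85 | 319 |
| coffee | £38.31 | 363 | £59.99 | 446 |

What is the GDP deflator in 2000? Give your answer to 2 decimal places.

154.90

Nominal GDP 2000 = 13.17·1221 + 12.85·319 + 59.99·446 = 46935.26.
Real GDP 2000 (at 1988 prices) = 8.50·1221 + 8.89·319 + 38.31·446 = 30300.67.
Deflator = Nominal/Real × 100 = 46935.26/30300.67 × 100 = 154.898.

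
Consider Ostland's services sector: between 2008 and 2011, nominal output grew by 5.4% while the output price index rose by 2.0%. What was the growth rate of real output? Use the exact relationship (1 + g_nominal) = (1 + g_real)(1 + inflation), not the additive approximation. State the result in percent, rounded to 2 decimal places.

(1 + g_nom) = (1 + g_real)(1 + π), so g_real = 1.0540 / 1.0200 − 1 = 0.03333.

3.33%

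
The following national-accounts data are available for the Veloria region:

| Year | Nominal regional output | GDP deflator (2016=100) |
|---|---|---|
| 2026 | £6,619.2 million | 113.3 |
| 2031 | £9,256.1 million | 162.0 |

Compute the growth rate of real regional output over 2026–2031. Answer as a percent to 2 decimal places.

Real regional output 2026 = 6619.2 / 1.133 = 5842.19.
Real regional output 2031 = 9256.1 / 1.620 = 5713.64.
Real growth = 5713.64 / 5842.19 − 1 = -0.0220.

-2.20%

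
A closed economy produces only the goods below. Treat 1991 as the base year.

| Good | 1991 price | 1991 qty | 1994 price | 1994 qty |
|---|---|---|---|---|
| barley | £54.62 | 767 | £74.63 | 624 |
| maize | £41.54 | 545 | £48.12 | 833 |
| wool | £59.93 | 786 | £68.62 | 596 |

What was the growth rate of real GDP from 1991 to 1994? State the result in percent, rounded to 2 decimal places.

-6.48%

Real GDP 1991 = Nominal GDP 1991 = 54.62·767 + 41.54·545 + 59.93·786 = 111637.82.
Real GDP 1994 (at 1991 prices) = 54.62·624 + 41.54·833 + 59.93·596 = 104403.98.
Real growth = 104403.98/111637.82 − 1 = -0.0648.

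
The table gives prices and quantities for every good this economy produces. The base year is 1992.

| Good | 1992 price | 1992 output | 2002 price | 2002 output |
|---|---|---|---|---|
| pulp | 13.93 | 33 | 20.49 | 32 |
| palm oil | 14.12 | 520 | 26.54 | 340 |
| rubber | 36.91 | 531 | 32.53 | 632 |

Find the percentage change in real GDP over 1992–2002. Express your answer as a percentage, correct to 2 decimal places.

4.28%

Real GDP 1992 = Nominal GDP 1992 = 13.93·33 + 14.12·520 + 36.91·531 = 27401.30.
Real GDP 2002 (at 1992 prices) = 13.93·32 + 14.12·340 + 36.91·632 = 28573.68.
Real growth = 28573.68/27401.30 − 1 = 0.0428.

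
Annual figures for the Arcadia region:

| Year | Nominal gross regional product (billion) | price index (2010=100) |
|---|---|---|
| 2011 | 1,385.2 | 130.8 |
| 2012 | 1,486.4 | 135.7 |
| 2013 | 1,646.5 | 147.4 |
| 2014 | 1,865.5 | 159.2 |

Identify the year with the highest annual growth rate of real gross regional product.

2012: real = 1486.4/1.357 = 1095.36; growth vs 2011 (1059.02) = 3.43%.
2013: real = 1646.5/1.474 = 1117.03; growth vs 2012 (1095.36) = 1.98%.
2014: real = 1865.5/1.592 = 1171.80; growth vs 2013 (1117.03) = 4.90%.

2014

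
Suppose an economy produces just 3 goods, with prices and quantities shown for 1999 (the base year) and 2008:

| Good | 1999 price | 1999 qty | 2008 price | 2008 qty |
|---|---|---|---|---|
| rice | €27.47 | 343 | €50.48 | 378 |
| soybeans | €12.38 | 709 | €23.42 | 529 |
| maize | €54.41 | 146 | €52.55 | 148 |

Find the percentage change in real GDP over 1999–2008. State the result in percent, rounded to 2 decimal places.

Real GDP 1999 = Nominal GDP 1999 = 27.47·343 + 12.38·709 + 54.41·146 = 26143.49.
Real GDP 2008 (at 1999 prices) = 27.47·378 + 12.38·529 + 54.41·148 = 24985.36.
Real growth = 24985.36/26143.49 − 1 = -0.0443.

-4.43%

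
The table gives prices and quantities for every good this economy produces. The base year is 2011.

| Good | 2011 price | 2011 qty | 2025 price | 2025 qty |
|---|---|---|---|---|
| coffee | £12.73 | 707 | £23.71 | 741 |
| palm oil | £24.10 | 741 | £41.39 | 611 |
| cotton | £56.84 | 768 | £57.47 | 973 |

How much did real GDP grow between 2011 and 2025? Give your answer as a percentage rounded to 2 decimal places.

12.70%

Real GDP 2011 = Nominal GDP 2011 = 12.73·707 + 24.10·741 + 56.84·768 = 70511.33.
Real GDP 2025 (at 2011 prices) = 12.73·741 + 24.10·611 + 56.84·973 = 79463.35.
Real growth = 79463.35/70511.33 − 1 = 0.1270.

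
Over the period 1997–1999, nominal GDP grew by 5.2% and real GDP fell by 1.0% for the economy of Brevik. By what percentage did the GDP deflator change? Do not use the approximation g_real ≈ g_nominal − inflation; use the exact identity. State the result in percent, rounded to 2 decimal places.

6.26%

(1 + g_nom) = (1 + g_real)(1 + π), so π = 1.0520 / 0.9900 − 1 = 0.06263.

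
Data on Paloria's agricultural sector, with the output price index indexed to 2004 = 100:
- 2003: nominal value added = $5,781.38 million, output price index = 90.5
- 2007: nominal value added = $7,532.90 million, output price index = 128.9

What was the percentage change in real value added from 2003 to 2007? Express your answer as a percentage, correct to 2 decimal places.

Real value added 2003 = 5781.38 / 0.905 = 6388.27.
Real value added 2007 = 7532.90 / 1.289 = 5843.99.
Real growth = 5843.99 / 6388.27 − 1 = -0.0852.

-8.52%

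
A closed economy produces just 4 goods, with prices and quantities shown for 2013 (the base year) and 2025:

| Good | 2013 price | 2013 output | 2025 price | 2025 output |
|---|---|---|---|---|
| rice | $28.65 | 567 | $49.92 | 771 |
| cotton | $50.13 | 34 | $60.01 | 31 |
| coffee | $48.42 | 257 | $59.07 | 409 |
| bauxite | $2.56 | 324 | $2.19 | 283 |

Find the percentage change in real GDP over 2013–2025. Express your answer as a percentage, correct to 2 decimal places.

41.47%

Real GDP 2013 = Nominal GDP 2013 = 28.65·567 + 50.13·34 + 48.42·257 + 2.56·324 = 31222.35.
Real GDP 2025 (at 2013 prices) = 28.65·771 + 50.13·31 + 48.42·409 + 2.56·283 = 44171.44.
Real growth = 44171.44/31222.35 − 1 = 0.4147.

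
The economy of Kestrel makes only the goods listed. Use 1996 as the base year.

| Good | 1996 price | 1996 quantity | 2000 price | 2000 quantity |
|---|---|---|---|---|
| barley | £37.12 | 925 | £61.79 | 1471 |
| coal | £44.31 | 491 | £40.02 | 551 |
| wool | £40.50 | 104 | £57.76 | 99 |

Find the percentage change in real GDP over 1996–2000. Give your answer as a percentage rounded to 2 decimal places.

Real GDP 1996 = Nominal GDP 1996 = 37.12·925 + 44.31·491 + 40.50·104 = 60304.21.
Real GDP 2000 (at 1996 prices) = 37.12·1471 + 44.31·551 + 40.50·99 = 83027.83.
Real growth = 83027.83/60304.21 − 1 = 0.3768.

37.68%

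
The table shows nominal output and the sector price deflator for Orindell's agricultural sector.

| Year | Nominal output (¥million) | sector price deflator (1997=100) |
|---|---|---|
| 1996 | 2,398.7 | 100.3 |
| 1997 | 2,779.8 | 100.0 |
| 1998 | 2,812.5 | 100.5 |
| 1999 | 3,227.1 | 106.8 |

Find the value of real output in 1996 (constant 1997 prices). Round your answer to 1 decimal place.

¥2,391.5 million

Real output 1996 = 2398.7 / 1.003 = 2391.53.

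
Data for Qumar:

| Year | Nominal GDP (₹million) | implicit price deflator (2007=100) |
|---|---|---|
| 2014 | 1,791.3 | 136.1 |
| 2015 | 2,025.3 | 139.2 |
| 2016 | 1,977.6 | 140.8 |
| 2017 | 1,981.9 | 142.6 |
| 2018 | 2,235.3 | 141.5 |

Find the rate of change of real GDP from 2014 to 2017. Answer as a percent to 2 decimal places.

Real GDP 2014 = 1791.3/1.361 = 1316.16.
Real GDP 2017 = 1981.9/1.426 = 1389.83.
Change = 1389.83/1316.16 − 1 = 0.0560.

5.60%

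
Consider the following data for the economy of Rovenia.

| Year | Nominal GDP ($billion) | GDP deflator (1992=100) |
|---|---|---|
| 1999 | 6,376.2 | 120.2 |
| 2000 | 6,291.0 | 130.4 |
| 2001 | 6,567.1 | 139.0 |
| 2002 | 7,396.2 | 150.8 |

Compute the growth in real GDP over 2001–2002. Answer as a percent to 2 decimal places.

3.81%

Real GDP 2001 = 6567.1/1.390 = 4724.53.
Real GDP 2002 = 7396.2/1.508 = 4904.64.
Change = 4904.64/4724.53 − 1 = 0.0381.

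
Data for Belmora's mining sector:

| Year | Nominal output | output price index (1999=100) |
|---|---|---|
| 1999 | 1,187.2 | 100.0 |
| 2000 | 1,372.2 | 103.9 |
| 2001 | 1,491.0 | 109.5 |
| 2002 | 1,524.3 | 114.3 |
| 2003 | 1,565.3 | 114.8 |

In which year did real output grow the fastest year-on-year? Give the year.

2000: real = 1372.2/1.039 = 1320.69; growth vs 1999 (1187.20) = 11.24%.
2001: real = 1491.0/1.095 = 1361.64; growth vs 2000 (1320.69) = 3.10%.
2002: real = 1524.3/1.143 = 1333.60; growth vs 2001 (1361.64) = -2.06%.
2003: real = 1565.3/1.148 = 1363.50; growth vs 2002 (1333.60) = 2.24%.

2000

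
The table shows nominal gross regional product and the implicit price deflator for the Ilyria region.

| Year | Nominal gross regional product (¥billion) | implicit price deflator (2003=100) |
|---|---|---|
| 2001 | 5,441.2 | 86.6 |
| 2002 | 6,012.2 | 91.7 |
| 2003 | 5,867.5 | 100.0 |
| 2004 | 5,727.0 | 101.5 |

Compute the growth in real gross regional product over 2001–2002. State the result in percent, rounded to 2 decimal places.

4.35%

Real gross regional product 2001 = 5441.2/0.866 = 6283.14.
Real gross regional product 2002 = 6012.2/0.917 = 6556.38.
Change = 6556.38/6283.14 − 1 = 0.0435.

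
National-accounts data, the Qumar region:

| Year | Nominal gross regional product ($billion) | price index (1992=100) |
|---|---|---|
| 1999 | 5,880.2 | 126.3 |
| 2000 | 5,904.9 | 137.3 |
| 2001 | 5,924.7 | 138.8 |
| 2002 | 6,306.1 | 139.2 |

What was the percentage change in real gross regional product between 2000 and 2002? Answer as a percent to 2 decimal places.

5.34%

Real gross regional product 2000 = 5904.9/1.373 = 4300.73.
Real gross regional product 2002 = 6306.1/1.392 = 4530.24.
Change = 4530.24/4300.73 − 1 = 0.0534.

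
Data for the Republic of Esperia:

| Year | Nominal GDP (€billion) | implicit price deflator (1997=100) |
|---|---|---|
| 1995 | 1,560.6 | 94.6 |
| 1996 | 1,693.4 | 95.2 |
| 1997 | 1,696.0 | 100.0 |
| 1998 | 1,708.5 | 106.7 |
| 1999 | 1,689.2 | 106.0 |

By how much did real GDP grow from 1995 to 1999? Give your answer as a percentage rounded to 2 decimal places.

-3.40%

Real GDP 1995 = 1560.6/0.946 = 1649.68.
Real GDP 1999 = 1689.2/1.060 = 1593.58.
Change = 1593.58/1649.68 − 1 = -0.0340.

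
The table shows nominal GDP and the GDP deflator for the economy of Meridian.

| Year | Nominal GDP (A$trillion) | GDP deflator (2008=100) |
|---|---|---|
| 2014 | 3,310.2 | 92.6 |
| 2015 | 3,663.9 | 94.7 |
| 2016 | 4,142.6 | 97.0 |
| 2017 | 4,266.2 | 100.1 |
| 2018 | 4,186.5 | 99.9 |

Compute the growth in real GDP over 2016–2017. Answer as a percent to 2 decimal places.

-0.21%

Real GDP 2016 = 4142.6/0.970 = 4270.72.
Real GDP 2017 = 4266.2/1.001 = 4261.94.
Change = 4261.94/4270.72 − 1 = -0.0021.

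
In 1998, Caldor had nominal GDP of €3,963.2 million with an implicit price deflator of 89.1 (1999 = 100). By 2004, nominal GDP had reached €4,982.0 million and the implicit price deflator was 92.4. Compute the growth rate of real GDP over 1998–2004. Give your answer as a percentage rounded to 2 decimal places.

21.22%

Deflate each year: 1998 → 3963.2/0.891 = 4448.04; 2004 → 4982.0/0.924 = 5391.77.
So real GDP changed by 5391.77/4448.04 − 1 = 0.2122, i.e. 21.22%.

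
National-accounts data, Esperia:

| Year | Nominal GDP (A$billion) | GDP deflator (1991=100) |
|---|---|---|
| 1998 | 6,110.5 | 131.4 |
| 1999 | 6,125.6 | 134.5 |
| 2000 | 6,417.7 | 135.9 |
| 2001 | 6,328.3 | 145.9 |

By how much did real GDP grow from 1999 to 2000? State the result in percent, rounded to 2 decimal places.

Real GDP 1999 = 6125.6/1.345 = 4554.35.
Real GDP 2000 = 6417.7/1.359 = 4722.37.
Change = 4722.37/4554.35 − 1 = 0.0369.

3.69%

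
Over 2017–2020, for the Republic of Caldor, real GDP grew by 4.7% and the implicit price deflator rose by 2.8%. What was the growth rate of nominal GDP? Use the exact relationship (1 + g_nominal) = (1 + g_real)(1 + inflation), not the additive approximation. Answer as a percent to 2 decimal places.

7.63%

(1 + g_nom) = (1 + g_real)(1 + π) = 1.0470 × 1.0280 = 1.07632.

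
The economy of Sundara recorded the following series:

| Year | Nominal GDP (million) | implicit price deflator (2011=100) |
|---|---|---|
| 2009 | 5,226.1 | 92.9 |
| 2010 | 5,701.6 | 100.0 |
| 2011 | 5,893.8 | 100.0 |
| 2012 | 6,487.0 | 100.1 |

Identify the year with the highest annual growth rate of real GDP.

2010: real = 5701.6/1.000 = 5701.60; growth vs 2009 (5625.51) = 1.35%.
2011: real = 5893.8/1.000 = 5893.80; growth vs 2010 (5701.60) = 3.37%.
2012: real = 6487.0/1.001 = 6480.52; growth vs 2011 (5893.80) = 9.95%.

2012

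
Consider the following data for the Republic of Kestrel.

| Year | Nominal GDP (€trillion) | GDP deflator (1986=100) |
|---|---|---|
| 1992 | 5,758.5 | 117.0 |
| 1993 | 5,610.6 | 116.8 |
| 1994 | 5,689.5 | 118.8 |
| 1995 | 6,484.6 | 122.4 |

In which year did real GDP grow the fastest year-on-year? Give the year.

1993: real = 5610.6/1.168 = 4803.60; growth vs 1992 (4921.79) = -2.40%.
1994: real = 5689.5/1.188 = 4789.14; growth vs 1993 (4803.60) = -0.30%.
1995: real = 6484.6/1.224 = 5297.88; growth vs 1994 (4789.14) = 10.62%.

1995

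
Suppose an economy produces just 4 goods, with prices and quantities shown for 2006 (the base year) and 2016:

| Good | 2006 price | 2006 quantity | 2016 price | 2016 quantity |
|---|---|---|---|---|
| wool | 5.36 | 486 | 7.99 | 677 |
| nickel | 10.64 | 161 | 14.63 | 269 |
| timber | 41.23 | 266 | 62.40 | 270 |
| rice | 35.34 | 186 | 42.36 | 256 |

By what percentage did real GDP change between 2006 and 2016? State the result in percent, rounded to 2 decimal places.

22.01%

Real GDP 2006 = Nominal GDP 2006 = 5.36·486 + 10.64·161 + 41.23·266 + 35.34·186 = 21858.42.
Real GDP 2016 (at 2006 prices) = 5.36·677 + 10.64·269 + 41.23·270 + 35.34·256 = 26670.02.
Real growth = 26670.02/21858.42 − 1 = 0.2201.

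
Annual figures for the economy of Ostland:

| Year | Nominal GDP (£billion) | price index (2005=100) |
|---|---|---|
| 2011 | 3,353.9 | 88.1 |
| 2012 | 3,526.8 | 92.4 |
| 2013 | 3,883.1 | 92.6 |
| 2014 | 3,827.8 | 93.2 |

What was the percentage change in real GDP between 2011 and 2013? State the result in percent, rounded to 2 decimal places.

10.15%

Real GDP 2011 = 3353.9/0.881 = 3806.92.
Real GDP 2013 = 3883.1/0.926 = 4193.41.
Change = 4193.41/3806.92 − 1 = 0.1015.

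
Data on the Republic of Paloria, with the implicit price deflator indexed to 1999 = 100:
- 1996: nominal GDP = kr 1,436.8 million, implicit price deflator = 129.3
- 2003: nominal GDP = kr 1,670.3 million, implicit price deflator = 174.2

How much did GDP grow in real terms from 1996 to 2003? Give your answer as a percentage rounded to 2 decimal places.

Real GDP 1996 = 1436.8 / 1.293 = 1111.21.
Real GDP 2003 = 1670.3 / 1.742 = 958.84.
Real growth = 958.84 / 1111.21 − 1 = -0.1371.

-13.71%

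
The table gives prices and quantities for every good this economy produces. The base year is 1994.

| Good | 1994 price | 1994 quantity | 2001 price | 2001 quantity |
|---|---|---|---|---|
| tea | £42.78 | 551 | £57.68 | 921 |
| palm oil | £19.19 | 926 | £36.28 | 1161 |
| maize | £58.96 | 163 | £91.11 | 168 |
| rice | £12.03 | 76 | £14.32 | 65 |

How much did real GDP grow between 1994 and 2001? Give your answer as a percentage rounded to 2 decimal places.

Real GDP 1994 = Nominal GDP 1994 = 42.78·551 + 19.19·926 + 58.96·163 + 12.03·76 = 51866.48.
Real GDP 2001 (at 1994 prices) = 42.78·921 + 19.19·1161 + 58.96·168 + 12.03·65 = 72367.20.
Real growth = 72367.20/51866.48 − 1 = 0.3953.

39.53%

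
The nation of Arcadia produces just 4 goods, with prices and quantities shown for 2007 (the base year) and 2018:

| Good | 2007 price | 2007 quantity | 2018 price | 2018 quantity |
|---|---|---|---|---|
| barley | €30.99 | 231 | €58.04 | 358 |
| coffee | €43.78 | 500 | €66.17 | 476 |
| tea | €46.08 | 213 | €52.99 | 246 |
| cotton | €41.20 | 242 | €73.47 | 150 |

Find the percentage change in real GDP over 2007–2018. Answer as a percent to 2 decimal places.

1.26%

Real GDP 2007 = Nominal GDP 2007 = 30.99·231 + 43.78·500 + 46.08·213 + 41.20·242 = 48834.13.
Real GDP 2018 (at 2007 prices) = 30.99·358 + 43.78·476 + 46.08·246 + 41.20·150 = 49449.38.
Real growth = 49449.38/48834.13 − 1 = 0.0126.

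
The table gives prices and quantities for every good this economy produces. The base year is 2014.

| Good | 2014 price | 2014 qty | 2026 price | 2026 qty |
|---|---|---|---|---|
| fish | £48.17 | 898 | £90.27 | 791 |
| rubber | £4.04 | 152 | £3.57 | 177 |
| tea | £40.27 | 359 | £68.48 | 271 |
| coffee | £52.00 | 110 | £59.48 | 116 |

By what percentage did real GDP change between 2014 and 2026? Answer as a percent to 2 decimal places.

Real GDP 2014 = Nominal GDP 2014 = 48.17·898 + 4.04·152 + 40.27·359 + 52.00·110 = 64047.67.
Real GDP 2026 (at 2014 prices) = 48.17·791 + 4.04·177 + 40.27·271 + 52.00·116 = 55762.72.
Real growth = 55762.72/64047.67 − 1 = -0.1294.

-12.94%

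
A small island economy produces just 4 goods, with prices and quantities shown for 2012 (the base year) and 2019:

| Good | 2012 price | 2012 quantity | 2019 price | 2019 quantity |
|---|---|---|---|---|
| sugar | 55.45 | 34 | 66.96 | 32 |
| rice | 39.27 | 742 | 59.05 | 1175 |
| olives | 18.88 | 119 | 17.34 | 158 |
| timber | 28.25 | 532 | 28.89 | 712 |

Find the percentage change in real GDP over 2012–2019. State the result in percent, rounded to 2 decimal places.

Real GDP 2012 = Nominal GDP 2012 = 55.45·34 + 39.27·742 + 18.88·119 + 28.25·532 = 48299.36.
Real GDP 2019 (at 2012 prices) = 55.45·32 + 39.27·1175 + 18.88·158 + 28.25·712 = 71013.69.
Real growth = 71013.69/48299.36 − 1 = 0.4703.

47.03%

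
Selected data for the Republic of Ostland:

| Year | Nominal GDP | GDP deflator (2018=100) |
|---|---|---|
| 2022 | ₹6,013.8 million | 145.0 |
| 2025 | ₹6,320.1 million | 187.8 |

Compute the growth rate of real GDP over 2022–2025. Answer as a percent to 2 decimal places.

Real GDP 2022 = 6013.8 / 1.450 = 4147.45.
Real GDP 2025 = 6320.1 / 1.878 = 3365.34.
Real growth = 3365.34 / 4147.45 − 1 = -0.1886.

-18.86%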